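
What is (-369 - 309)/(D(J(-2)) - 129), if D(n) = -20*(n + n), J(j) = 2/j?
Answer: 678/89 ≈ 7.6180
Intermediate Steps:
D(n) = -40*n
(-369 - 309)/(D(J(-2)) - 129) = (-369 - 309)/(-80/(-2) - 129) = -678/(-80*(-1)/2 - 129) = -678/(-40*(-1) - 129) = -678/(40 - 129) = -678/(-89) = -678*(-1/89) = 678/89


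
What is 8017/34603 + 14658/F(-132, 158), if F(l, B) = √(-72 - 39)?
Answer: 8017/34603 - 4886*I*√111/37 ≈ 0.23169 - 1391.3*I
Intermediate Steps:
F(l, B) = I*√111 (F(l, B) = √(-111) = I*√111)
8017/34603 + 14658/F(-132, 158) = 8017/34603 + 14658/((I*√111)) = 8017*(1/34603) + 14658*(-I*√111/111) = 8017/34603 - 4886*I*√111/37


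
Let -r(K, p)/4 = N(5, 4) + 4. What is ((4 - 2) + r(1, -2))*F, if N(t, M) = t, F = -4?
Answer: 136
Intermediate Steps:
r(K, p) = -36 (r(K, p) = -4*(5 + 4) = -4*9 = -36)
((4 - 2) + r(1, -2))*F = ((4 - 2) - 36)*(-4) = (2 - 36)*(-4) = -34*(-4) = 136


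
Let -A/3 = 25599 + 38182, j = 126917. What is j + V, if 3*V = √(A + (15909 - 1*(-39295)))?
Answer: 126917 + I*√136139/3 ≈ 1.2692e+5 + 122.99*I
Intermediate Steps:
A = -191343 (A = -3*(25599 + 38182) = -3*63781 = -191343)
V = I*√136139/3 (V = √(-191343 + (15909 - 1*(-39295)))/3 = √(-191343 + (15909 + 39295))/3 = √(-191343 + 55204)/3 = √(-136139)/3 = (I*√136139)/3 = I*√136139/3 ≈ 122.99*I)
j + V = 126917 + I*√136139/3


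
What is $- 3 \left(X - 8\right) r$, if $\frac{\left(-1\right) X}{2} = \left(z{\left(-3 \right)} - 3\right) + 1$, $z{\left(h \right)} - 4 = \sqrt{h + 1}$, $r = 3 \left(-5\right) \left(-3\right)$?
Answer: $1620 + 270 i \sqrt{2} \approx 1620.0 + 381.84 i$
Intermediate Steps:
$r = 45$ ($r = \left(-15\right) \left(-3\right) = 45$)
$z{\left(h \right)} = 4 + \sqrt{1 + h}$ ($z{\left(h \right)} = 4 + \sqrt{h + 1} = 4 + \sqrt{1 + h}$)
$X = -4 - 2 i \sqrt{2}$ ($X = - 2 \left(\left(\left(4 + \sqrt{1 - 3}\right) - 3\right) + 1\right) = - 2 \left(\left(\left(4 + \sqrt{-2}\right) - 3\right) + 1\right) = - 2 \left(\left(\left(4 + i \sqrt{2}\right) - 3\right) + 1\right) = - 2 \left(\left(1 + i \sqrt{2}\right) + 1\right) = - 2 \left(2 + i \sqrt{2}\right) = -4 - 2 i \sqrt{2} \approx -4.0 - 2.8284 i$)
$- 3 \left(X - 8\right) r = - 3 \left(\left(-4 - 2 i \sqrt{2}\right) - 8\right) 45 = - 3 \left(-12 - 2 i \sqrt{2}\right) 45 = \left(36 + 6 i \sqrt{2}\right) 45 = 1620 + 270 i \sqrt{2}$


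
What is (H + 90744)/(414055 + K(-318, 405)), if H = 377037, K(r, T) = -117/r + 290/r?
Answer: 148754358/131669317 ≈ 1.1298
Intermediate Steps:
K(r, T) = 173/r
(H + 90744)/(414055 + K(-318, 405)) = (377037 + 90744)/(414055 + 173/(-318)) = 467781/(414055 + 173*(-1/318)) = 467781/(414055 - 173/318) = 467781/(131669317/318) = 467781*(318/131669317) = 148754358/131669317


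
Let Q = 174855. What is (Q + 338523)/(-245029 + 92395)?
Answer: -85563/25439 ≈ -3.3635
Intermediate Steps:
(Q + 338523)/(-245029 + 92395) = (174855 + 338523)/(-245029 + 92395) = 513378/(-152634) = 513378*(-1/152634) = -85563/25439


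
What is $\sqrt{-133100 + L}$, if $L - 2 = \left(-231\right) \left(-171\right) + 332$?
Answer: $i \sqrt{93265} \approx 305.39 i$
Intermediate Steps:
$L = 39835$ ($L = 2 + \left(\left(-231\right) \left(-171\right) + 332\right) = 2 + \left(39501 + 332\right) = 2 + 39833 = 39835$)
$\sqrt{-133100 + L} = \sqrt{-133100 + 39835} = \sqrt{-93265} = i \sqrt{93265}$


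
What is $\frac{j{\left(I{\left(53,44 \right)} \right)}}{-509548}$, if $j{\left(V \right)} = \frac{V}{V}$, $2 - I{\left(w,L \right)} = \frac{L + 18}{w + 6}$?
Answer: $- \frac{1}{509548} \approx -1.9625 \cdot 10^{-6}$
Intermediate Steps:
$I{\left(w,L \right)} = 2 - \frac{18 + L}{6 + w}$ ($I{\left(w,L \right)} = 2 - \frac{L + 18}{w + 6} = 2 - \frac{18 + L}{6 + w}$)
$j{\left(V \right)} = 1$
$\frac{j{\left(I{\left(53,44 \right)} \right)}}{-509548} = 1 \frac{1}{-509548} = 1 \left(- \frac{1}{509548}\right) = - \frac{1}{509548}$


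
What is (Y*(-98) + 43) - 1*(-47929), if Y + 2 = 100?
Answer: 38368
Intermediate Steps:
Y = 98 (Y = -2 + 100 = 98)
(Y*(-98) + 43) - 1*(-47929) = (98*(-98) + 43) - 1*(-47929) = (-9604 + 43) + 47929 = -9561 + 47929 = 38368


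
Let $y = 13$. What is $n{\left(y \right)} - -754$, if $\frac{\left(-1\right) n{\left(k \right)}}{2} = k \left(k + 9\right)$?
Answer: $182$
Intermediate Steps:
$n{\left(k \right)} = - 2 k \left(9 + k\right)$ ($n{\left(k \right)} = - 2 k \left(k + 9\right) = - 2 k \left(9 + k\right)$)
$n{\left(y \right)} - -754 = \left(-2\right) 13 \left(9 + 13\right) - -754 = \left(-2\right) 13 \cdot 22 + 754 = -572 + 754 = 182$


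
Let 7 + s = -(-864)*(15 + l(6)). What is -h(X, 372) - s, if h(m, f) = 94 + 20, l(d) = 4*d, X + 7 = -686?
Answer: -33803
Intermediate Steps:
X = -693 (X = -7 - 686 = -693)
h(m, f) = 114
s = 33689 (s = -7 - (-864)*(15 + 4*6) = -7 - (-864)*(15 + 24) = -7 - (-864)*39 = -7 - 54*(-624) = -7 + 33696 = 33689)
-h(X, 372) - s = -1*114 - 1*33689 = -114 - 33689 = -33803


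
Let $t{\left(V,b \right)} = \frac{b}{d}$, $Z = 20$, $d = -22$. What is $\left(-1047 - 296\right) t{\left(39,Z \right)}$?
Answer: $\frac{13430}{11} \approx 1220.9$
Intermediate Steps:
$t{\left(V,b \right)} = - \frac{b}{22}$ ($t{\left(V,b \right)} = \frac{b}{-22} = b \left(- \frac{1}{22}\right) = - \frac{b}{22}$)
$\left(-1047 - 296\right) t{\left(39,Z \right)} = \left(-1047 - 296\right) \left(\left(- \frac{1}{22}\right) 20\right) = \left(-1343\right) \left(- \frac{10}{11}\right) = \frac{13430}{11}$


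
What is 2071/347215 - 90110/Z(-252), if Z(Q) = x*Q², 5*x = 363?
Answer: -4940778439/363817432440 ≈ -0.013580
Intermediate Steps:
x = 363/5 (x = (⅕)*363 = 363/5 ≈ 72.600)
Z(Q) = 363*Q²/5
2071/347215 - 90110/Z(-252) = 2071/347215 - 90110/((363/5)*(-252)²) = 2071*(1/347215) - 90110/((363/5)*63504) = 2071/347215 - 90110/23051952/5 = 2071/347215 - 90110*5/23051952 = 2071/347215 - 225275/11525976 = -4940778439/363817432440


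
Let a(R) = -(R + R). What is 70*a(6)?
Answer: -840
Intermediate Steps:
a(R) = -2*R
70*a(6) = 70*(-2*6) = 70*(-12) = -840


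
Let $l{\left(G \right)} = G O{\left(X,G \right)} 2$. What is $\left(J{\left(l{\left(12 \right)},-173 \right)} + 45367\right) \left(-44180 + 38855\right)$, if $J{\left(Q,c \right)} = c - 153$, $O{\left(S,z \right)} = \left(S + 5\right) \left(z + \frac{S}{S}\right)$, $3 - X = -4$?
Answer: $-239843325$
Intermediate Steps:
$X = 7$ ($X = 3 - -4 = 3 + 4 = 7$)
$O{\left(S,z \right)} = \left(1 + z\right) \left(5 + S\right)$ ($O{\left(S,z \right)} = \left(5 + S\right) \left(z + 1\right) = \left(5 + S\right) \left(1 + z\right) = \left(1 + z\right) \left(5 + S\right)$)
$l{\left(G \right)} = 2 G \left(12 + 12 G\right)$ ($l{\left(G \right)} = G \left(5 + 7 + 5 G + 7 G\right) 2 = G \left(12 + 12 G\right) 2 = 2 G \left(12 + 12 G\right)$)
$J{\left(Q,c \right)} = -153 + c$
$\left(J{\left(l{\left(12 \right)},-173 \right)} + 45367\right) \left(-44180 + 38855\right) = \left(\left(-153 - 173\right) + 45367\right) \left(-44180 + 38855\right) = \left(-326 + 45367\right) \left(-5325\right) = 45041 \left(-5325\right) = -239843325$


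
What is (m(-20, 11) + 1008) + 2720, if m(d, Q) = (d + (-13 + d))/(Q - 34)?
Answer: 85797/23 ≈ 3730.3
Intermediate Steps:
m(d, Q) = (-13 + 2*d)/(-34 + Q)
(m(-20, 11) + 1008) + 2720 = ((-13 + 2*(-20))/(-34 + 11) + 1008) + 2720 = ((-13 - 40)/(-23) + 1008) + 2720 = (-1/23*(-53) + 1008) + 2720 = (53/23 + 1008) + 2720 = 23237/23 + 2720 = 85797/23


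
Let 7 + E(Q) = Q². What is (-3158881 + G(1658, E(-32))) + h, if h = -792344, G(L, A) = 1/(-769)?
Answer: -3038492026/769 ≈ -3.9512e+6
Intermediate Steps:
E(Q) = -7 + Q²
G(L, A) = -1/769
(-3158881 + G(1658, E(-32))) + h = (-3158881 - 1/769) - 792344 = -2429179490/769 - 792344 = -3038492026/769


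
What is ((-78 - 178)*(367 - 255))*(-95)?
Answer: 2723840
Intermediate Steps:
((-78 - 178)*(367 - 255))*(-95) = -256*112*(-95) = -28672*(-95) = 2723840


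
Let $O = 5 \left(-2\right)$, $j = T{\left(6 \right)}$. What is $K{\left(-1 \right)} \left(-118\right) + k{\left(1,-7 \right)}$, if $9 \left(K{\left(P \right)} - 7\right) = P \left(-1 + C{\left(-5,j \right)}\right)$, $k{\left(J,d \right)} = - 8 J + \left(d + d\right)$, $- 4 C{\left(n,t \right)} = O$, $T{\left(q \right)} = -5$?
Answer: $- \frac{2485}{3} \approx -828.33$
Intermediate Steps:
$j = -5$
$O = -10$
$C{\left(n,t \right)} = \frac{5}{2}$ ($C{\left(n,t \right)} = \left(- \frac{1}{4}\right) \left(-10\right) = \frac{5}{2}$)
$k{\left(J,d \right)} = - 8 J + 2 d$
$K{\left(P \right)} = 7 + \frac{P}{6}$ ($K{\left(P \right)} = 7 + \frac{P \left(-1 + \frac{5}{2}\right)}{9} = 7 + \frac{P \frac{3}{2}}{9} = 7 + \frac{\frac{3}{2} P}{9} = 7 + \frac{P}{6}$)
$K{\left(-1 \right)} \left(-118\right) + k{\left(1,-7 \right)} = \left(7 + \frac{1}{6} \left(-1\right)\right) \left(-118\right) + \left(\left(-8\right) 1 + 2 \left(-7\right)\right) = \left(7 - \frac{1}{6}\right) \left(-118\right) - 22 = \frac{41}{6} \left(-118\right) - 22 = - \frac{2419}{3} - 22 = - \frac{2485}{3}$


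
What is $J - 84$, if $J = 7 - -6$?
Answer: $-71$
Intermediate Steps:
$J = 13$ ($J = 7 + 6 = 13$)
$J - 84 = 13 - 84 = -71$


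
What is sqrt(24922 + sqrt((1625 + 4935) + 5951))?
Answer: sqrt(24922 + sqrt(12511)) ≈ 158.22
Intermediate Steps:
sqrt(24922 + sqrt((1625 + 4935) + 5951)) = sqrt(24922 + sqrt(6560 + 5951)) = sqrt(24922 + sqrt(12511))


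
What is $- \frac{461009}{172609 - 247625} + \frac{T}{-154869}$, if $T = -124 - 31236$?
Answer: $\frac{73748504581}{11617652904} \approx 6.348$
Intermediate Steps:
$T = -31360$ ($T = -124 - 31236 = -31360$)
$- \frac{461009}{172609 - 247625} + \frac{T}{-154869} = - \frac{461009}{172609 - 247625} - \frac{31360}{-154869} = - \frac{461009}{172609 - 247625} - - \frac{31360}{154869} = - \frac{461009}{-75016} + \frac{31360}{154869} = \left(-461009\right) \left(- \frac{1}{75016}\right) + \frac{31360}{154869} = \frac{461009}{75016} + \frac{31360}{154869} = \frac{73748504581}{11617652904}$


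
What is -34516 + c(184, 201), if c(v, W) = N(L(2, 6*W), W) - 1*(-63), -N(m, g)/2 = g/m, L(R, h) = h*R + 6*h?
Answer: -826873/24 ≈ -34453.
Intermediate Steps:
L(R, h) = 6*h + R*h (L(R, h) = R*h + 6*h = 6*h + R*h)
N(m, g) = -2*g/m
c(v, W) = 1511/24 (c(v, W) = -2*W/((6*W)*(6 + 2)) - 1*(-63) = -2*W/((6*W)*8) + 63 = -2*W/(48*W) + 63 = -2*W*1/(48*W) + 63 = -1/24 + 63 = 1511/24)
-34516 + c(184, 201) = -34516 + 1511/24 = -826873/24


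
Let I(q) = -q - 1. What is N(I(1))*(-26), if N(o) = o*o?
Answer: -104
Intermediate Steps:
I(q) = -1 - q
N(o) = o²
N(I(1))*(-26) = (-1 - 1*1)²*(-26) = (-1 - 1)²*(-26) = (-2)²*(-26) = 4*(-26) = -104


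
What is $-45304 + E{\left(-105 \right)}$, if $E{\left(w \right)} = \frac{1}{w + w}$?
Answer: $- \frac{9513841}{210} \approx -45304.0$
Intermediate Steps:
$E{\left(w \right)} = \frac{1}{2 w}$
$-45304 + E{\left(-105 \right)} = -45304 + \frac{1}{2 \left(-105\right)} = -45304 + \frac{1}{2} \left(- \frac{1}{105}\right) = -45304 - \frac{1}{210} = - \frac{9513841}{210}$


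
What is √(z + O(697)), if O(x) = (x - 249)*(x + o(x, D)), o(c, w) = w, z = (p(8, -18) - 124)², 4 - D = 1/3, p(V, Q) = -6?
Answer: 2*√744297/3 ≈ 575.15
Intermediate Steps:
D = 11/3 (D = 4 - 1/3 = 4 - 1*⅓ = 4 - ⅓ = 11/3 ≈ 3.6667)
z = 16900 (z = (-6 - 124)² = (-130)² = 16900)
O(x) = (-249 + x)*(11/3 + x) (O(x) = (x - 249)*(x + 11/3) = (-249 + x)*(11/3 + x))
√(z + O(697)) = √(16900 + (-913 + 697² - 736/3*697)) = √(16900 + (-913 + 485809 - 512992/3)) = √(16900 + 941696/3) = √(992396/3) = 2*√744297/3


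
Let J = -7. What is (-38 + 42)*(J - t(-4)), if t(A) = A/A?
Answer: -32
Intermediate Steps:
t(A) = 1
(-38 + 42)*(J - t(-4)) = (-38 + 42)*(-7 - 1*1) = 4*(-7 - 1) = 4*(-8) = -32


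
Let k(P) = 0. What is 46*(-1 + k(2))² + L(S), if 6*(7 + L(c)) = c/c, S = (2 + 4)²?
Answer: 235/6 ≈ 39.167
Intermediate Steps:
S = 36 (S = 6² = 36)
L(c) = -41/6 (L(c) = -7 + (c/c)/6 = -7 + (⅙)*1 = -7 + ⅙ = -41/6)
46*(-1 + k(2))² + L(S) = 46*(-1 + 0)² - 41/6 = 46*(-1)² - 41/6 = 46*1 - 41/6 = 46 - 41/6 = 235/6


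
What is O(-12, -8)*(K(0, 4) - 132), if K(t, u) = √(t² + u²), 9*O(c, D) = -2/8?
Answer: 32/9 ≈ 3.5556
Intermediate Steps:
O(c, D) = -1/36 (O(c, D) = (-2/8)/9 = (-2*⅛)/9 = (⅑)*(-¼) = -1/36)
O(-12, -8)*(K(0, 4) - 132) = -(√(0² + 4²) - 132)/36 = -(√(0 + 16) - 132)/36 = -(√16 - 132)/36 = -(4 - 132)/36 = -1/36*(-128) = 32/9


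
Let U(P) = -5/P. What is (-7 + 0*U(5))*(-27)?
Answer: 189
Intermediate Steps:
(-7 + 0*U(5))*(-27) = (-7 + 0*(-5/5))*(-27) = (-7 + 0*(-5*1/5))*(-27) = (-7 + 0*(-1))*(-27) = (-7 + 0)*(-27) = -7*(-27) = 189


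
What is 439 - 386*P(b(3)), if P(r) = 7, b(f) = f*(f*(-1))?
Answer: -2263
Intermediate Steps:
b(f) = -f² (b(f) = f*(-f) = -f²)
439 - 386*P(b(3)) = 439 - 386*7 = 439 - 2702 = -2263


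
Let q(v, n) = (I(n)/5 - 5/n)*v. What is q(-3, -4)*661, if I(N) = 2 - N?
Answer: -97167/20 ≈ -4858.4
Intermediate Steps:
q(v, n) = v*(⅖ - 5/n - n/5) (q(v, n) = ((2 - n)/5 - 5/n)*v = ((2 - n)*(⅕) - 5/n)*v = ((⅖ - n/5) - 5/n)*v = (⅖ - 5/n - n/5)*v = v*(⅖ - 5/n - n/5))
q(-3, -4)*661 = -⅕*(-3)*(25 - 4*(-2 - 4))/(-4)*661 = -⅕*(-3)*(-¼)*(25 - 4*(-6))*661 = -⅕*(-3)*(-¼)*(25 + 24)*661 = -⅕*(-3)*(-¼)*49*661 = -147/20*661 = -97167/20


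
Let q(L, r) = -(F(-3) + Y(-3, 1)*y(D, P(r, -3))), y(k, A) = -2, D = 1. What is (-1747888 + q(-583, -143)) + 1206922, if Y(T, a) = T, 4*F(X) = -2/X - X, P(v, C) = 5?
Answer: -6491675/12 ≈ -5.4097e+5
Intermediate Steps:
F(X) = -1/(2*X) - X/4 (F(X) = (-2/X - X)/4 = (-X - 2/X)/4 = -1/(2*X) - X/4)
q(L, r) = -83/12 (q(L, r) = -((¼)*(-2 - 1*(-3)²)/(-3) - 3*(-2)) = -((¼)*(-⅓)*(-2 - 1*9) + 6) = -((¼)*(-⅓)*(-2 - 9) + 6) = -((¼)*(-⅓)*(-11) + 6) = -(11/12 + 6) = -1*83/12 = -83/12)
(-1747888 + q(-583, -143)) + 1206922 = (-1747888 - 83/12) + 1206922 = -20974739/12 + 1206922 = -6491675/12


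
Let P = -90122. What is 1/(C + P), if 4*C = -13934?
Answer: -2/187211 ≈ -1.0683e-5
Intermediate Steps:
C = -6967/2 (C = (¼)*(-13934) = -6967/2 ≈ -3483.5)
1/(C + P) = 1/(-6967/2 - 90122) = 1/(-187211/2) = -2/187211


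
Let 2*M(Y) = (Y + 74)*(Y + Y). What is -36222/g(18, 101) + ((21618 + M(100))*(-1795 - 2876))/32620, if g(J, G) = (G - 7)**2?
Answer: -14389015704/2573485 ≈ -5591.3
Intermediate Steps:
g(J, G) = (-7 + G)**2
M(Y) = Y*(74 + Y) (M(Y) = ((Y + 74)*(Y + Y))/2 = ((74 + Y)*(2*Y))/2 = (2*Y*(74 + Y))/2 = Y*(74 + Y))
-36222/g(18, 101) + ((21618 + M(100))*(-1795 - 2876))/32620 = -36222/(-7 + 101)**2 + ((21618 + 100*(74 + 100))*(-1795 - 2876))/32620 = -36222/(94**2) + ((21618 + 100*174)*(-4671))*(1/32620) = -36222/8836 + ((21618 + 17400)*(-4671))*(1/32620) = -36222*1/8836 + (39018*(-4671))*(1/32620) = -18111/4418 - 182253078*1/32620 = -18111/4418 - 13018077/2330 = -14389015704/2573485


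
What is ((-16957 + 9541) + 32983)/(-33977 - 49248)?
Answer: -25567/83225 ≈ -0.30720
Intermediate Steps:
((-16957 + 9541) + 32983)/(-33977 - 49248) = (-7416 + 32983)/(-83225) = 25567*(-1/83225) = -25567/83225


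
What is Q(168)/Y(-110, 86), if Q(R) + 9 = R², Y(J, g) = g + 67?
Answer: 3135/17 ≈ 184.41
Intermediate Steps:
Y(J, g) = 67 + g
Q(R) = -9 + R²
Q(168)/Y(-110, 86) = (-9 + 168²)/(67 + 86) = (-9 + 28224)/153 = 28215*(1/153) = 3135/17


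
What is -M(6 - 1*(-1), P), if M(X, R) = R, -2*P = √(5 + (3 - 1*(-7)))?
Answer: √15/2 ≈ 1.9365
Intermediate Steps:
P = -√15/2 (P = -√(5 + (3 - 1*(-7)))/2 = -√(5 + (3 + 7))/2 = -√(5 + 10)/2 = -√15/2 ≈ -1.9365)
-M(6 - 1*(-1), P) = -(-1)*√15/2 = √15/2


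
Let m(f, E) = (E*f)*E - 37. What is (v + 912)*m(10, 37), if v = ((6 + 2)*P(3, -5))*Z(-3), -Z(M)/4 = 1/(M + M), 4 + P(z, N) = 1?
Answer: 12233088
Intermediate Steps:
P(z, N) = -3 (P(z, N) = -4 + 1 = -3)
Z(M) = -2/M (Z(M) = -4/(M + M) = -4*1/(2*M) = -2/M)
m(f, E) = -37 + f*E² (m(f, E) = f*E² - 37 = -37 + f*E²)
v = -16 (v = ((6 + 2)*(-3))*(-2/(-3)) = (8*(-3))*(-2*(-⅓)) = -24*⅔ = -16)
(v + 912)*m(10, 37) = (-16 + 912)*(-37 + 10*37²) = 896*(-37 + 10*1369) = 896*(-37 + 13690) = 896*13653 = 12233088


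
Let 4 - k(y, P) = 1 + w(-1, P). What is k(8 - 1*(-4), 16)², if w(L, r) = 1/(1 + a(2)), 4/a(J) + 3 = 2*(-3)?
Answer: 36/25 ≈ 1.4400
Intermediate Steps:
a(J) = -4/9 (a(J) = 4/(-3 + 2*(-3)) = 4/(-3 - 6) = 4/(-9) = 4*(-⅑) = -4/9)
w(L, r) = 9/5 (w(L, r) = 1/(1 - 4/9) = 1/(5/9) = 9/5)
k(y, P) = 6/5 (k(y, P) = 4 - (1 + 9/5) = 4 - 1*14/5 = 4 - 14/5 = 6/5)
k(8 - 1*(-4), 16)² = (6/5)² = 36/25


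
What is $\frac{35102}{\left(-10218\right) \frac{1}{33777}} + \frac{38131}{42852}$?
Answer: $- \frac{8467777756975}{72976956} \approx -1.1603 \cdot 10^{5}$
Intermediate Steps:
$\frac{35102}{\left(-10218\right) \frac{1}{33777}} + \frac{38131}{42852} = \frac{35102}{\left(-10218\right) \frac{1}{33777}} + 38131 \cdot \frac{1}{42852} = \frac{35102}{- \frac{3406}{11259}} + \frac{38131}{42852} = 35102 \left(- \frac{11259}{3406}\right) + \frac{38131}{42852} = - \frac{197606709}{1703} + \frac{38131}{42852} = - \frac{8467777756975}{72976956}$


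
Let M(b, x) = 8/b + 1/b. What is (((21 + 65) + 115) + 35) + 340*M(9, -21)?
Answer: 576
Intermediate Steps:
M(b, x) = 9/b (M(b, x) = 8/b + 1/b = 9/b)
(((21 + 65) + 115) + 35) + 340*M(9, -21) = (((21 + 65) + 115) + 35) + 340*(9/9) = ((86 + 115) + 35) + 340*(9*(1/9)) = (201 + 35) + 340*1 = 236 + 340 = 576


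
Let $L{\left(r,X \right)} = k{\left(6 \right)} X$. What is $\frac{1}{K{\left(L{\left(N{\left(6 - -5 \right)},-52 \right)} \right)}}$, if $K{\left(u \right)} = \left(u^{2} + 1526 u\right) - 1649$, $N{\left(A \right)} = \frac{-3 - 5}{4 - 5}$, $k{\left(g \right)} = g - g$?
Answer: $- \frac{1}{1649} \approx -0.00060643$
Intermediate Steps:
$k{\left(g \right)} = 0$
$N{\left(A \right)} = 8$ ($N{\left(A \right)} = - \frac{8}{-1} = \left(-8\right) \left(-1\right) = 8$)
$L{\left(r,X \right)} = 0$ ($L{\left(r,X \right)} = 0 X = 0$)
$K{\left(u \right)} = -1649 + u^{2} + 1526 u$
$\frac{1}{K{\left(L{\left(N{\left(6 - -5 \right)},-52 \right)} \right)}} = \frac{1}{-1649 + 0^{2} + 1526 \cdot 0} = \frac{1}{-1649 + 0 + 0} = \frac{1}{-1649} = - \frac{1}{1649}$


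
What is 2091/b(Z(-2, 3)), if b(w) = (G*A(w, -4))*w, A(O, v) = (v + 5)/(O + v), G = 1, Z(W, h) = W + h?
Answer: -6273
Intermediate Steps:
A(O, v) = (5 + v)/(O + v)
b(w) = w/(-4 + w) (b(w) = (1*((5 - 4)/(w - 4)))*w = (1*(1/(-4 + w)))*w = (1/(-4 + w))*w = w/(-4 + w))
2091/b(Z(-2, 3)) = 2091/(((-2 + 3)/(-4 + (-2 + 3)))) = 2091/((1/(-4 + 1))) = 2091/((1/(-3))) = 2091/((1*(-⅓))) = 2091/(-⅓) = 2091*(-3) = -6273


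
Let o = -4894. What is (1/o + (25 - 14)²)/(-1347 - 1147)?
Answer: -592173/12205636 ≈ -0.048516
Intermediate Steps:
(1/o + (25 - 14)²)/(-1347 - 1147) = (1/(-4894) + (25 - 14)²)/(-1347 - 1147) = (-1/4894 + 11²)/(-2494) = (-1/4894 + 121)*(-1/2494) = (592173/4894)*(-1/2494) = -592173/12205636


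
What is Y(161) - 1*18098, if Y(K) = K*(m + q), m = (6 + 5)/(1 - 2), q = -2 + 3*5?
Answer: -17776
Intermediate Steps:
q = 13 (q = -2 + 15 = 13)
m = -11 (m = 11/(-1) = 11*(-1) = -11)
Y(K) = 2*K (Y(K) = K*(-11 + 13) = K*2 = 2*K)
Y(161) - 1*18098 = 2*161 - 1*18098 = 322 - 18098 = -17776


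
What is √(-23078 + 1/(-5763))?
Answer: I*√766470441945/5763 ≈ 151.91*I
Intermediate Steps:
√(-23078 + 1/(-5763)) = √(-23078 - 1/5763) = √(-132998515/5763) = I*√766470441945/5763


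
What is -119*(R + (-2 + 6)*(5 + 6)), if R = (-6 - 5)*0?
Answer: -5236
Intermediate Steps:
R = 0 (R = -11*0 = 0)
-119*(R + (-2 + 6)*(5 + 6)) = -119*(0 + (-2 + 6)*(5 + 6)) = -119*(0 + 4*11) = -119*(0 + 44) = -119*44 = -5236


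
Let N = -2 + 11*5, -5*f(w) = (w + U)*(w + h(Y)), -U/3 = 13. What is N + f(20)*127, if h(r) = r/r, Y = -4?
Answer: 50938/5 ≈ 10188.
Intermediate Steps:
U = -39 (U = -3*13 = -39)
h(r) = 1
f(w) = -(1 + w)*(-39 + w)/5 (f(w) = -(w - 39)*(w + 1)/5 = -(-39 + w)*(1 + w)/5 = -(1 + w)*(-39 + w)/5)
N = 53 (N = -2 + 55 = 53)
N + f(20)*127 = 53 + (39/5 - ⅕*20² + (38/5)*20)*127 = 53 + (39/5 - ⅕*400 + 152)*127 = 53 + (39/5 - 80 + 152)*127 = 53 + (399/5)*127 = 53 + 50673/5 = 50938/5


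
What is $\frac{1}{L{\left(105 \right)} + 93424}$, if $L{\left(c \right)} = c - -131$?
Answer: $\frac{1}{93660} \approx 1.0677 \cdot 10^{-5}$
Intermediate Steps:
$L{\left(c \right)} = 131 + c$ ($L{\left(c \right)} = c + 131 = 131 + c$)
$\frac{1}{L{\left(105 \right)} + 93424} = \frac{1}{\left(131 + 105\right) + 93424} = \frac{1}{236 + 93424} = \frac{1}{93660}$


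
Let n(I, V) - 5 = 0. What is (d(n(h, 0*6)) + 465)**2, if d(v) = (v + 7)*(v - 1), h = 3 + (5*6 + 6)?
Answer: 263169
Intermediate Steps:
h = 39 (h = 3 + (30 + 6) = 3 + 36 = 39)
n(I, V) = 5 (n(I, V) = 5 + 0 = 5)
d(v) = (-1 + v)*(7 + v) (d(v) = (7 + v)*(-1 + v) = (-1 + v)*(7 + v))
(d(n(h, 0*6)) + 465)**2 = ((-7 + 5**2 + 6*5) + 465)**2 = ((-7 + 25 + 30) + 465)**2 = (48 + 465)**2 = 513**2 = 263169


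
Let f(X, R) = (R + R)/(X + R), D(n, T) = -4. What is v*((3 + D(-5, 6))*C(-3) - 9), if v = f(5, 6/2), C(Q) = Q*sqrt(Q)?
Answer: -27/4 + 9*I*sqrt(3)/4 ≈ -6.75 + 3.8971*I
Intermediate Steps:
C(Q) = Q**(3/2)
f(X, R) = 2*R/(R + X) (f(X, R) = (2*R)/(R + X) = 2*R/(R + X))
v = 3/4 (v = 2*(6/2)/(6/2 + 5) = 2*(6*(1/2))/(6*(1/2) + 5) = 2*3/(3 + 5) = 2*3/8 = 2*3*(1/8) = 3/4 ≈ 0.75000)
v*((3 + D(-5, 6))*C(-3) - 9) = 3*((3 - 4)*(-3)**(3/2) - 9)/4 = 3*(-(-3)*I*sqrt(3) - 9)/4 = 3*(3*I*sqrt(3) - 9)/4 = 3*(-9 + 3*I*sqrt(3))/4 = -27/4 + 9*I*sqrt(3)/4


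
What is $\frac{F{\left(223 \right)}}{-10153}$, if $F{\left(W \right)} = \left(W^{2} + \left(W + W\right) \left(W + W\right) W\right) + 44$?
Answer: $- \frac{44408041}{10153} \approx -4373.9$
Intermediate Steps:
$F{\left(W \right)} = 44 + W^{2} + 4 W^{3}$ ($F{\left(W \right)} = \left(W^{2} + 2 W 2 W W\right) + 44 = \left(W^{2} + 4 W^{2} W\right) + 44 = \left(W^{2} + 4 W^{3}\right) + 44 = 44 + W^{2} + 4 W^{3}$)
$\frac{F{\left(223 \right)}}{-10153} = \frac{44 + 223^{2} + 4 \cdot 223^{3}}{-10153} = \left(44 + 49729 + 4 \cdot 11089567\right) \left(- \frac{1}{10153}\right) = \left(44 + 49729 + 44358268\right) \left(- \frac{1}{10153}\right) = 44408041 \left(- \frac{1}{10153}\right) = - \frac{44408041}{10153}$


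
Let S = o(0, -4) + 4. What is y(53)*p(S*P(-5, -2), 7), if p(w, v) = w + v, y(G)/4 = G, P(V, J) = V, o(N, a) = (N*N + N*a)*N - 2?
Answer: -636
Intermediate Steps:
o(N, a) = -2 + N*(N² + N*a) (o(N, a) = (N² + N*a)*N - 2 = N*(N² + N*a) - 2 = -2 + N*(N² + N*a))
y(G) = 4*G
S = 2 (S = (-2 + 0³ - 4*0²) + 4 = (-2 + 0 - 4*0) + 4 = (-2 + 0 + 0) + 4 = -2 + 4 = 2)
p(w, v) = v + w
y(53)*p(S*P(-5, -2), 7) = (4*53)*(7 + 2*(-5)) = 212*(7 - 10) = 212*(-3) = -636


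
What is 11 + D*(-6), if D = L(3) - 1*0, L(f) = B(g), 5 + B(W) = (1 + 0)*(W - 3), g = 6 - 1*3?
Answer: 41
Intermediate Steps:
g = 3 (g = 6 - 3 = 3)
B(W) = -8 + W (B(W) = -5 + (1 + 0)*(W - 3) = -5 + 1*(-3 + W) = -5 + (-3 + W) = -8 + W)
L(f) = -5 (L(f) = -8 + 3 = -5)
D = -5 (D = -5 - 1*0 = -5 + 0 = -5)
11 + D*(-6) = 11 - 5*(-6) = 11 + 30 = 41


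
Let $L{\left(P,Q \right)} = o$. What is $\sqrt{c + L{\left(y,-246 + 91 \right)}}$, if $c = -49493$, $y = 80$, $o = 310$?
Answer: $i \sqrt{49183} \approx 221.77 i$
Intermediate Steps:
$L{\left(P,Q \right)} = 310$
$\sqrt{c + L{\left(y,-246 + 91 \right)}} = \sqrt{-49493 + 310} = \sqrt{-49183} = i \sqrt{49183}$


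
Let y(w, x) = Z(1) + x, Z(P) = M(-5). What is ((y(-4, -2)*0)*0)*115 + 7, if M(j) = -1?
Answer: 7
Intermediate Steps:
Z(P) = -1
y(w, x) = -1 + x
((y(-4, -2)*0)*0)*115 + 7 = (((-1 - 2)*0)*0)*115 + 7 = (-3*0*0)*115 + 7 = (0*0)*115 + 7 = 0*115 + 7 = 0 + 7 = 7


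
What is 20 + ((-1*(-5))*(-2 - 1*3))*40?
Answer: -980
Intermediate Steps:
20 + ((-1*(-5))*(-2 - 1*3))*40 = 20 + (5*(-2 - 3))*40 = 20 + (5*(-5))*40 = 20 - 25*40 = 20 - 1000 = -980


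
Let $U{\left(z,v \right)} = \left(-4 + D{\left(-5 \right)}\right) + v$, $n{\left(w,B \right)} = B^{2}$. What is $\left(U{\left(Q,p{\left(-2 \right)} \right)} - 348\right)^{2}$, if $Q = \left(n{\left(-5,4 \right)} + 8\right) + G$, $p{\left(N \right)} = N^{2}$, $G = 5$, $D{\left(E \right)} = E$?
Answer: $124609$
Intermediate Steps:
$Q = 29$ ($Q = \left(4^{2} + 8\right) + 5 = \left(16 + 8\right) + 5 = 24 + 5 = 29$)
$U{\left(z,v \right)} = -9 + v$ ($U{\left(z,v \right)} = \left(-4 - 5\right) + v = -9 + v$)
$\left(U{\left(Q,p{\left(-2 \right)} \right)} - 348\right)^{2} = \left(\left(-9 + \left(-2\right)^{2}\right) - 348\right)^{2} = \left(\left(-9 + 4\right) - 348\right)^{2} = \left(-5 - 348\right)^{2} = \left(-353\right)^{2} = 124609$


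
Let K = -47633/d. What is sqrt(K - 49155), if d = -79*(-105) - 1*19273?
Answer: I*sqrt(5923464855946)/10978 ≈ 221.7*I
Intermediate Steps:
d = -10978 (d = 8295 - 19273 = -10978)
K = 47633/10978 (K = -47633/(-10978) = -47633*(-1/10978) = 47633/10978 ≈ 4.3390)
sqrt(K - 49155) = sqrt(47633/10978 - 49155) = sqrt(-539575957/10978) = I*sqrt(5923464855946)/10978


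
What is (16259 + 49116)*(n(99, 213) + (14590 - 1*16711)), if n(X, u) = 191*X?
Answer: 1097515500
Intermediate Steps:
(16259 + 49116)*(n(99, 213) + (14590 - 1*16711)) = (16259 + 49116)*(191*99 + (14590 - 1*16711)) = 65375*(18909 + (14590 - 16711)) = 65375*(18909 - 2121) = 65375*16788 = 1097515500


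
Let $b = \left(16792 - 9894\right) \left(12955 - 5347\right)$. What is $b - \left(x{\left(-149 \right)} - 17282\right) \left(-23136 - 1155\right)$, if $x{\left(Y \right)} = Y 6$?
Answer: $-389033232$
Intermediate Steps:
$b = 52479984$ ($b = 6898 \cdot 7608 = 52479984$)
$x{\left(Y \right)} = 6 Y$
$b - \left(x{\left(-149 \right)} - 17282\right) \left(-23136 - 1155\right) = 52479984 - \left(6 \left(-149\right) - 17282\right) \left(-23136 - 1155\right) = 52479984 - \left(-894 - 17282\right) \left(-24291\right) = 52479984 - \left(-18176\right) \left(-24291\right) = 52479984 - 441513216 = -389033232$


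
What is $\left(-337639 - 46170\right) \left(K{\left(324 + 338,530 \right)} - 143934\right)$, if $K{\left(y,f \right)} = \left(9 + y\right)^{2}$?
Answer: $-117563383363$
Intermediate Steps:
$\left(-337639 - 46170\right) \left(K{\left(324 + 338,530 \right)} - 143934\right) = \left(-337639 - 46170\right) \left(\left(9 + \left(324 + 338\right)\right)^{2} - 143934\right) = - 383809 \left(\left(9 + 662\right)^{2} - 143934\right) = - 383809 \left(671^{2} - 143934\right) = - 383809 \left(450241 - 143934\right) = \left(-383809\right) 306307 = -117563383363$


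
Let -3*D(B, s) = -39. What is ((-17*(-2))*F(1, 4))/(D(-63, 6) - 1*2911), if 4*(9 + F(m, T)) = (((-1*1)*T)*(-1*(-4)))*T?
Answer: 425/1449 ≈ 0.29331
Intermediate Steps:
D(B, s) = 13 (D(B, s) = -⅓*(-39) = 13)
F(m, T) = -9 - T² (F(m, T) = -9 + ((((-1*1)*T)*(-1*(-4)))*T)/4 = -9 + ((-T*4)*T)/4 = -9 + ((-4*T)*T)/4 = -9 + (-4*T²)/4 = -9 - T²)
((-17*(-2))*F(1, 4))/(D(-63, 6) - 1*2911) = ((-17*(-2))*(-9 - 1*4²))/(13 - 1*2911) = (34*(-9 - 1*16))/(13 - 2911) = (34*(-9 - 16))/(-2898) = (34*(-25))*(-1/2898) = -850*(-1/2898) = 425/1449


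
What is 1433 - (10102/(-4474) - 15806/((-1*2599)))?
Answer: 8309178506/5813963 ≈ 1429.2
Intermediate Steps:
1433 - (10102/(-4474) - 15806/((-1*2599))) = 1433 - (10102*(-1/4474) - 15806/(-2599)) = 1433 - (-5051/2237 - 15806*(-1/2599)) = 1433 - (-5051/2237 + 15806/2599) = 1433 - 1*22230473/5813963 = 1433 - 22230473/5813963 = 8309178506/5813963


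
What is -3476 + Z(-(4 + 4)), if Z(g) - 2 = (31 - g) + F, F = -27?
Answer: -3462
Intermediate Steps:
Z(g) = 6 - g (Z(g) = 2 + ((31 - g) - 27) = 2 + (4 - g) = 6 - g)
-3476 + Z(-(4 + 4)) = -3476 + (6 - (-1)*(4 + 4)) = -3476 + (6 - (-1)*8) = -3476 + (6 - 1*(-8)) = -3476 + (6 + 8) = -3476 + 14 = -3462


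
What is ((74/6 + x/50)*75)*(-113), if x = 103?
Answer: -243967/2 ≈ -1.2198e+5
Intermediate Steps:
((74/6 + x/50)*75)*(-113) = ((74/6 + 103/50)*75)*(-113) = ((74*(⅙) + 103*(1/50))*75)*(-113) = ((37/3 + 103/50)*75)*(-113) = ((2159/150)*75)*(-113) = (2159/2)*(-113) = -243967/2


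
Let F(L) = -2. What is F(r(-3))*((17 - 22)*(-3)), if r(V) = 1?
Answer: -30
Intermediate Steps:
F(r(-3))*((17 - 22)*(-3)) = -2*(17 - 22)*(-3) = -(-10)*(-3) = -2*15 = -30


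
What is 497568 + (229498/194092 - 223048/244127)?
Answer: 11788162941629171/23691548842 ≈ 4.9757e+5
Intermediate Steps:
497568 + (229498/194092 - 223048/244127) = 497568 + (229498*(1/194092) - 223048*1/244127) = 497568 + (114749/97046 - 223048/244127) = 497568 + 6367412915/23691548842 = 11788162941629171/23691548842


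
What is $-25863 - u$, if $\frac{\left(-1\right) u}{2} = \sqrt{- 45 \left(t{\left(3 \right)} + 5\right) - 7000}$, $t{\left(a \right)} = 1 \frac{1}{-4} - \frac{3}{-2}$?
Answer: $-25863 + 5 i \sqrt{1165} \approx -25863.0 + 170.66 i$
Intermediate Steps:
$t{\left(a \right)} = \frac{5}{4}$ ($t{\left(a \right)} = 1 \left(- \frac{1}{4}\right) - - \frac{3}{2} = - \frac{1}{4} + \frac{3}{2} = \frac{5}{4}$)
$u = - 5 i \sqrt{1165}$ ($u = - 2 \sqrt{- 45 \left(\frac{5}{4} + 5\right) - 7000} = - 2 \sqrt{\left(-45\right) \frac{25}{4} - 7000} = - 2 \sqrt{- \frac{1125}{4} - 7000} = - 2 \sqrt{- \frac{29125}{4}} = - 2 \frac{5 i \sqrt{1165}}{2} = - 5 i \sqrt{1165} \approx - 170.66 i$)
$-25863 - u = -25863 - - 5 i \sqrt{1165} = -25863 + 5 i \sqrt{1165}$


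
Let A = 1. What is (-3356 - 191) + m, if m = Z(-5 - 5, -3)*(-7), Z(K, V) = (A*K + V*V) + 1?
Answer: -3547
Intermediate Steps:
Z(K, V) = 1 + K + V**2 (Z(K, V) = (1*K + V*V) + 1 = (K + V**2) + 1 = 1 + K + V**2)
m = 0 (m = (1 + (-5 - 5) + (-3)**2)*(-7) = (1 - 10 + 9)*(-7) = 0*(-7) = 0)
(-3356 - 191) + m = (-3356 - 191) + 0 = -3547 + 0 = -3547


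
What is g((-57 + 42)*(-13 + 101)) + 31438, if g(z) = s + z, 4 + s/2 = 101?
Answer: 30312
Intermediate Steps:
s = 194 (s = -8 + 2*101 = -8 + 202 = 194)
g(z) = 194 + z
g((-57 + 42)*(-13 + 101)) + 31438 = (194 + (-57 + 42)*(-13 + 101)) + 31438 = (194 - 15*88) + 31438 = (194 - 1320) + 31438 = -1126 + 31438 = 30312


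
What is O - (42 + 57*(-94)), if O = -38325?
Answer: -33009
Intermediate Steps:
O - (42 + 57*(-94)) = -38325 - (42 + 57*(-94)) = -38325 - (42 - 5358) = -38325 - 1*(-5316) = -38325 + 5316 = -33009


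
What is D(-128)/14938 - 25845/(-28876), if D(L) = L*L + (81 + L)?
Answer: 428909911/215674844 ≈ 1.9887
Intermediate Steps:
D(L) = 81 + L + L**2 (D(L) = L**2 + (81 + L) = 81 + L + L**2)
D(-128)/14938 - 25845/(-28876) = (81 - 128 + (-128)**2)/14938 - 25845/(-28876) = (81 - 128 + 16384)*(1/14938) - 25845*(-1/28876) = 16337*(1/14938) + 25845/28876 = 16337/14938 + 25845/28876 = 428909911/215674844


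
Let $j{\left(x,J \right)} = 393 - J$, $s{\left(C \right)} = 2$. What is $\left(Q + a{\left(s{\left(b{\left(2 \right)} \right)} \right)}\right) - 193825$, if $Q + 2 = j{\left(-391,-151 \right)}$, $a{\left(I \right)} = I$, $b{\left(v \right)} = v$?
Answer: $-193281$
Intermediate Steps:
$Q = 542$ ($Q = -2 + \left(393 - -151\right) = -2 + \left(393 + 151\right) = -2 + 544 = 542$)
$\left(Q + a{\left(s{\left(b{\left(2 \right)} \right)} \right)}\right) - 193825 = \left(542 + 2\right) - 193825 = 544 - 193825 = -193281$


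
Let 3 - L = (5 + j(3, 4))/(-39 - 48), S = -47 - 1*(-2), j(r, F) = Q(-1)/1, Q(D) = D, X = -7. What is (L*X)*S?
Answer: 27825/29 ≈ 959.48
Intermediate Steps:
j(r, F) = -1 (j(r, F) = -1/1 = -1*1 = -1)
S = -45 (S = -47 + 2 = -45)
L = 265/87 (L = 3 - (5 - 1)/(-39 - 48) = 3 - 4/(-87) = 3 - 4*(-1)/87 = 3 - 1*(-4/87) = 3 + 4/87 = 265/87 ≈ 3.0460)
(L*X)*S = ((265/87)*(-7))*(-45) = -1855/87*(-45) = 27825/29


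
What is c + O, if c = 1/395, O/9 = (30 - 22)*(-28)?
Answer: -796319/395 ≈ -2016.0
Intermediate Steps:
O = -2016 (O = 9*((30 - 22)*(-28)) = 9*(8*(-28)) = 9*(-224) = -2016)
c = 1/395 ≈ 0.0025316
c + O = 1/395 - 2016 = -796319/395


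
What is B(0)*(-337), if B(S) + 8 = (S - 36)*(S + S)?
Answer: 2696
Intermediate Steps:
B(S) = -8 + 2*S*(-36 + S) (B(S) = -8 + (S - 36)*(S + S) = -8 + (-36 + S)*(2*S) = -8 + 2*S*(-36 + S))
B(0)*(-337) = (-8 - 72*0 + 2*0²)*(-337) = (-8 + 0 + 2*0)*(-337) = (-8 + 0 + 0)*(-337) = -8*(-337) = 2696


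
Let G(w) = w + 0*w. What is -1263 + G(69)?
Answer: -1194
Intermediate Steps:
G(w) = w (G(w) = w + 0 = w)
-1263 + G(69) = -1263 + 69 = -1194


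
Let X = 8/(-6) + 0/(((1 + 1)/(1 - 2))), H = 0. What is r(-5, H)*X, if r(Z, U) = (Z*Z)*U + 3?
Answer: -4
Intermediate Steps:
r(Z, U) = 3 + U*Z² (r(Z, U) = Z²*U + 3 = U*Z² + 3 = 3 + U*Z²)
X = -4/3 (X = 8*(-⅙) + 0/((2/(-1))) = -4/3 + 0/((2*(-1))) = -4/3 + 0/(-2) = -4/3 + 0*(-½) = -4/3 + 0 = -4/3 ≈ -1.3333)
r(-5, H)*X = (3 + 0*(-5)²)*(-4/3) = (3 + 0*25)*(-4/3) = (3 + 0)*(-4/3) = 3*(-4/3) = -4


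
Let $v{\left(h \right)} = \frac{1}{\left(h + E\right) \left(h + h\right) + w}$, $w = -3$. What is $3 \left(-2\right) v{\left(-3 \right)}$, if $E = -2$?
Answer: $- \frac{2}{9} \approx -0.22222$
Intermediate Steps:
$v{\left(h \right)} = \frac{1}{-3 + 2 h \left(-2 + h\right)}$ ($v{\left(h \right)} = \frac{1}{\left(h - 2\right) \left(h + h\right) - 3} = \frac{1}{\left(-2 + h\right) 2 h - 3} = \frac{1}{2 h \left(-2 + h\right) - 3} = \frac{1}{-3 + 2 h \left(-2 + h\right)}$)
$3 \left(-2\right) v{\left(-3 \right)} = \frac{3 \left(-2\right)}{-3 - -12 + 2 \left(-3\right)^{2}} = - \frac{6}{-3 + 12 + 2 \cdot 9} = - \frac{6}{-3 + 12 + 18} = - \frac{6}{27} = \left(-6\right) \frac{1}{27} = - \frac{2}{9}$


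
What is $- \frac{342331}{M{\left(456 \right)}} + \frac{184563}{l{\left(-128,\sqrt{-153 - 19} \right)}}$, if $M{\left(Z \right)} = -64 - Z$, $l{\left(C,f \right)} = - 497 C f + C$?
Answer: $\frac{- 6519299 i + 5444432224 \sqrt{43}}{8320 \left(i + 994 \sqrt{43}\right)} \approx 658.33 - 0.22121 i$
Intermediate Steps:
$l{\left(C,f \right)} = C - 497 C f$ ($l{\left(C,f \right)} = - 497 C f + C = C - 497 C f$)
$- \frac{342331}{M{\left(456 \right)}} + \frac{184563}{l{\left(-128,\sqrt{-153 - 19} \right)}} = - \frac{342331}{-64 - 456} + \frac{184563}{\left(-128\right) \left(1 - 497 \sqrt{-153 - 19}\right)} = - \frac{342331}{-64 - 456} + \frac{184563}{\left(-128\right) \left(1 - 497 \sqrt{-172}\right)} = - \frac{342331}{-520} + \frac{184563}{\left(-128\right) \left(1 - 497 \cdot 2 i \sqrt{43}\right)} = \left(-342331\right) \left(- \frac{1}{520}\right) + \frac{184563}{\left(-128\right) \left(1 - 994 i \sqrt{43}\right)} = \frac{342331}{520} + \frac{184563}{-128 + 127232 i \sqrt{43}}$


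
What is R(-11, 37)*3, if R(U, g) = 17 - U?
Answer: 84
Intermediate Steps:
R(-11, 37)*3 = (17 - 1*(-11))*3 = (17 + 11)*3 = 28*3 = 84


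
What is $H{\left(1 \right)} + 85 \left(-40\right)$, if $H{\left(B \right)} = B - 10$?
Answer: $-3409$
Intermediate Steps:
$H{\left(B \right)} = -10 + B$
$H{\left(1 \right)} + 85 \left(-40\right) = \left(-10 + 1\right) + 85 \left(-40\right) = -9 - 3400 = -3409$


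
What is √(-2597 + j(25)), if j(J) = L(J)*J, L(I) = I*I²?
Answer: 2*√97007 ≈ 622.92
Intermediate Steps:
L(I) = I³
j(J) = J⁴ (j(J) = J³*J = J⁴)
√(-2597 + j(25)) = √(-2597 + 25⁴) = √(-2597 + 390625) = √388028 = 2*√97007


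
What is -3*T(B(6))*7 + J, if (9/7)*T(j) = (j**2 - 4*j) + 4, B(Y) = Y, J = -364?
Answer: -1876/3 ≈ -625.33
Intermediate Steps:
T(j) = 28/9 - 28*j/9 + 7*j**2/9 (T(j) = 7*((j**2 - 4*j) + 4)/9 = 7*(4 + j**2 - 4*j)/9 = 28/9 - 28*j/9 + 7*j**2/9)
-3*T(B(6))*7 + J = -3*(28/9 - 28/9*6 + (7/9)*6**2)*7 - 364 = -3*(28/9 - 56/3 + (7/9)*36)*7 - 364 = -3*(28/9 - 56/3 + 28)*7 - 364 = -3*112/9*7 - 364 = -112/3*7 - 364 = -784/3 - 364 = -1876/3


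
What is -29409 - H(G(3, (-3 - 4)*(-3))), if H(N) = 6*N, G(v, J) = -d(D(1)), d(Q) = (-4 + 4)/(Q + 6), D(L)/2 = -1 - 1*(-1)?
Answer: -29409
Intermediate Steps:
D(L) = 0 (D(L) = 2*(-1 - 1*(-1)) = 2*(-1 + 1) = 2*0 = 0)
d(Q) = 0 (d(Q) = 0/(6 + Q) = 0)
G(v, J) = 0 (G(v, J) = -1*0 = 0)
-29409 - H(G(3, (-3 - 4)*(-3))) = -29409 - 6*0 = -29409 - 1*0 = -29409 + 0 = -29409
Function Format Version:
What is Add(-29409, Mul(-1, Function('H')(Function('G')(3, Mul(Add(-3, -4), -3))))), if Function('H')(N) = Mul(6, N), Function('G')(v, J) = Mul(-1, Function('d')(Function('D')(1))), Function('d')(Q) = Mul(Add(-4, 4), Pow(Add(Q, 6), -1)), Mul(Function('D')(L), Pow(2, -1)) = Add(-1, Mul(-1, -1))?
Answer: -29409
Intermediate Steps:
Function('D')(L) = 0 (Function('D')(L) = Mul(2, Add(-1, Mul(-1, -1))) = Mul(2, Add(-1, 1)) = Mul(2, 0) = 0)
Function('d')(Q) = 0 (Function('d')(Q) = Mul(0, Pow(Add(6, Q), -1)) = 0)
Function('G')(v, J) = 0 (Function('G')(v, J) = Mul(-1, 0) = 0)
Add(-29409, Mul(-1, Function('H')(Function('G')(3, Mul(Add(-3, -4), -3))))) = Add(-29409, Mul(-1, Mul(6, 0))) = Add(-29409, Mul(-1, 0)) = Add(-29409, 0) = -29409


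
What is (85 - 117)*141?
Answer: -4512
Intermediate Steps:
(85 - 117)*141 = -32*141 = -4512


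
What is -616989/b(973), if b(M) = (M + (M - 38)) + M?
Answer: -616989/2881 ≈ -214.16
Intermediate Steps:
b(M) = -38 + 3*M (b(M) = (M + (-38 + M)) + M = (-38 + 2*M) + M = -38 + 3*M)
-616989/b(973) = -616989/(-38 + 3*973) = -616989/(-38 + 2919) = -616989/2881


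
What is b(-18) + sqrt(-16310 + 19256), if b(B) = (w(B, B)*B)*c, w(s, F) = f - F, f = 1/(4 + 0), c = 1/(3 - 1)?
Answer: -657/4 + sqrt(2946) ≈ -109.97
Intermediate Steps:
c = 1/2 ≈ 0.50000
f = 1/4 ≈ 0.25000
w(s, F) = 1/4 - F
b(B) = B*(1/4 - B)/2 (b(B) = ((1/4 - B)*B)*(1/2) = (B*(1/4 - B))*(1/2) = B*(1/4 - B)/2)
b(-18) + sqrt(-16310 + 19256) = (1/8)*(-18)*(1 - 4*(-18)) + sqrt(-16310 + 19256) = (1/8)*(-18)*(1 + 72) + sqrt(2946) = (1/8)*(-18)*73 + sqrt(2946) = -657/4 + sqrt(2946)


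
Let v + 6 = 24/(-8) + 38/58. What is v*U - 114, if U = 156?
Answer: -41058/29 ≈ -1415.8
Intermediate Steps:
v = -242/29 (v = -6 + (24/(-8) + 38/58) = -6 + (24*(-1/8) + 38*(1/58)) = -6 + (-3 + 19/29) = -6 - 68/29 = -242/29 ≈ -8.3448)
v*U - 114 = -242/29*156 - 114 = -37752/29 - 114 = -41058/29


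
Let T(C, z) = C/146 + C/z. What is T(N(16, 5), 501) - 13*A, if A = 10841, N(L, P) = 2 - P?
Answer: -3436229053/24382 ≈ -1.4093e+5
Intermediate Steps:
T(C, z) = C/146 + C/z (T(C, z) = C*(1/146) + C/z = C/146 + C/z)
T(N(16, 5), 501) - 13*A = ((2 - 1*5)/146 + (2 - 1*5)/501) - 13*10841 = ((2 - 5)/146 + (2 - 5)*(1/501)) - 140933 = ((1/146)*(-3) - 3*1/501) - 140933 = (-3/146 - 1/167) - 140933 = -647/24382 - 140933 = -3436229053/24382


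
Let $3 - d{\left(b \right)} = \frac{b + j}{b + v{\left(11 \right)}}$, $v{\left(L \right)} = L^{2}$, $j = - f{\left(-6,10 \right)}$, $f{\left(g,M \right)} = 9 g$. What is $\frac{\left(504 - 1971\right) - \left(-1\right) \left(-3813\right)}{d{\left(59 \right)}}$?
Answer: $- \frac{950400}{427} \approx -2225.8$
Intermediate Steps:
$j = 54$ ($j = - 9 \left(-6\right) = \left(-1\right) \left(-54\right) = 54$)
$d{\left(b \right)} = 3 - \frac{54 + b}{121 + b}$ ($d{\left(b \right)} = 3 - \frac{b + 54}{b + 11^{2}} = 3 - \frac{54 + b}{b + 121} = 3 - \frac{54 + b}{121 + b}$)
$\frac{\left(504 - 1971\right) - \left(-1\right) \left(-3813\right)}{d{\left(59 \right)}} = \frac{\left(504 - 1971\right) - \left(-1\right) \left(-3813\right)}{\frac{1}{121 + 59} \left(309 + 2 \cdot 59\right)} = \frac{-1467 - 3813}{\frac{1}{180} \left(309 + 118\right)} = \frac{-1467 - 3813}{\frac{1}{180} \cdot 427} = - \frac{5280}{\frac{427}{180}} = \left(-5280\right) \frac{180}{427} = - \frac{950400}{427}$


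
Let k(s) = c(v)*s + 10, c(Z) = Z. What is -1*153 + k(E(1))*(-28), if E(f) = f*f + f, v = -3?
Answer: -265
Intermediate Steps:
E(f) = f + f**2 (E(f) = f**2 + f = f + f**2)
k(s) = 10 - 3*s (k(s) = -3*s + 10 = 10 - 3*s)
-1*153 + k(E(1))*(-28) = -1*153 + (10 - 3*(1 + 1))*(-28) = -153 + (10 - 3*2)*(-28) = -153 + (10 - 6)*(-28) = -153 + 4*(-28) = -153 - 112 = -265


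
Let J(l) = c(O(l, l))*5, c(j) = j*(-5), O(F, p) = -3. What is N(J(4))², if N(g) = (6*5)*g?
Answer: 5062500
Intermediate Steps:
c(j) = -5*j
J(l) = 75 (J(l) = -5*(-3)*5 = 15*5 = 75)
N(g) = 30*g
N(J(4))² = (30*75)² = 2250² = 5062500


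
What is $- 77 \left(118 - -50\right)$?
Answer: $-12936$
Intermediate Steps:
$- 77 \left(118 - -50\right) = - 77 \left(118 + 50\right) = \left(-77\right) 168 = -12936$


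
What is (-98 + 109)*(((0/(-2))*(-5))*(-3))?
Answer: 0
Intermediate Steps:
(-98 + 109)*(((0/(-2))*(-5))*(-3)) = 11*(((0*(-1/2))*(-5))*(-3)) = 11*((0*(-5))*(-3)) = 11*(0*(-3)) = 11*0 = 0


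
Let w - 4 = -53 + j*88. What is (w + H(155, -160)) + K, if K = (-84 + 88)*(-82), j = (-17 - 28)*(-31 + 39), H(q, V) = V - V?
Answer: -32057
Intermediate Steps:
H(q, V) = 0
j = -360 (j = -45*8 = -360)
w = -31729 (w = 4 + (-53 - 360*88) = 4 + (-53 - 31680) = 4 - 31733 = -31729)
K = -328 (K = 4*(-82) = -328)
(w + H(155, -160)) + K = (-31729 + 0) - 328 = -31729 - 328 = -32057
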